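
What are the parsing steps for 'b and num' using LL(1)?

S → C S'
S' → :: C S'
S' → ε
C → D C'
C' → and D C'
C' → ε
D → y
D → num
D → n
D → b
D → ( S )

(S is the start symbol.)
Stack is shown with the top on the left.

Stack          Input        Action
----------------------------------
S $            b and num $  output S → C S'
C S' $         b and num $  output C → D C'
D C' S' $      b and num $  output D → b
b C' S' $      b and num $  match 'b'
C' S' $        and num $    output C' → and D C'
and D C' S' $  and num $    match 'and'
D C' S' $      num $        output D → num
num C' S' $    num $        match 'num'
C' S' $        $            output C' → ε
S' $           $            output S' → ε
$              $            accept

The string is accepted.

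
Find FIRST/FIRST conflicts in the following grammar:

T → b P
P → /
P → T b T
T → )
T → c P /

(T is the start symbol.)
No FIRST/FIRST conflicts.

FIRST sets of the non-terminals at (or reachable through a nullable prefix from) the front of some alternative:
  FIRST(T) = { ')', 'b', 'c' }

Productions for T:
  T → b P: FIRST = { 'b' }
  T → ): FIRST = { ')' }
  T → c P /: FIRST = { 'c' }
Productions for P:
  P → /: FIRST = { '/' }
  P → T b T: FIRST = { ')', 'b', 'c' }

All alternatives of each non-terminal have pairwise disjoint FIRST sets.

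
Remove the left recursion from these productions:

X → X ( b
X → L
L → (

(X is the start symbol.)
X → L X'
X' → ( b X'
X' → ε
L → (

X is directly left-recursive. The standard transformation for
  A → A α₁ | ... | A α_m | β₁ | ... | β_n
is
  A  → β₁ A' | ... | β_n A'
  A' → α₁ A' | ... | α_m A' | ε

X → L becomes X → L X'
X → X ( b becomes X' → ( b X'
Add X' → ε

Productions for other non-terminals are unchanged:
  L → (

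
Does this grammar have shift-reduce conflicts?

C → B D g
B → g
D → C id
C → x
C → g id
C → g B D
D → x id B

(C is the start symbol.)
Yes — I3: [B → g .] vs [B → . g]; I10: [C → x .] vs [D → x . id B]

A shift-reduce conflict occurs when an LR(0) state has both:
  - a complete (reduce) item [A → α .] (dot at the end), and
  - a shift item [B → β . c γ] (dot before a terminal).

Augment with C' → C and build the canonical LR(0) collection (I0 = CLOSURE({[C' → . C]}), then GOTO on every symbol after a dot until no new states appear). It has 16 states:
  I0: { [B → . g], [C → . B D g], [C → . g B D], [C → . g id], [C → . x], [C' → . C] }  — shift
  I1: { [B → . g], [C → . B D g], [C → . g B D], [C → . g id], [C → . x], [C → B . D g], [D → . C id], [D → . x id B] }  — shift
  I2: { [C' → C .] }  — accept
  I3: { [B → . g], [B → g .], [C → g . B D], [C → g . id] }  — shift, reduce
  I4: { [C → x .] }  — reduce
  I5: { [B → . g], [C → . B D g], [C → . g B D], [C → . g id], [C → . x], [C → g B . D], [D → . C id], [D → . x id B] }  — shift
  I6: { [B → g .] }  — reduce
  I7: { [C → g id .] }  — reduce
  I8: { [D → C . id] }  — shift
  I9: { [C → g B D .] }  — reduce
  I10: { [C → x .], [D → x . id B] }  — shift, reduce
  I11: { [B → . g], [D → x id . B] }  — shift
  I12: { [D → x id B .] }  — reduce
  I13: { [D → C id .] }  — reduce
  I14: { [C → B D . g] }  — shift
  I15: { [C → B D g .] }  — reduce

I3 contains reduce item [B → g .] and shift items [B → . g], [C → g . id] — shift-reduce conflict.
I10 contains reduce item [C → x .] and shift item [D → x . id B] — shift-reduce conflict.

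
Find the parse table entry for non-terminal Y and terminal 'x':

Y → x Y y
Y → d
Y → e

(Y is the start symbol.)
Y → x Y y

To find M[Y, 'x'], we find productions for Y where 'x' is in the predict set (PREDICT(N → α) = (FIRST(α) \ {ε}) ∪ (FOLLOW(N) if α ⇒* ε)).

Y → x Y y: PREDICT = { 'x' }
  'x' is in predict set, so this production goes in M[Y, 'x']
Y → d: PREDICT = { 'd' }
Y → e: PREDICT = { 'e' }

M[Y, 'x'] = Y → x Y y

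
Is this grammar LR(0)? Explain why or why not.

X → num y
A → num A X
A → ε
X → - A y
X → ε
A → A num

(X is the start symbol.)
No. Shift-reduce conflict between [X → .] and [X → . - A y]

A grammar is LR(0) if no state in the canonical LR(0) collection has:
  - both a shift item (dot before a terminal) and a complete item (shift-reduce conflict), or
  - two or more complete items (reduce-reduce conflict; the accept item [X' → X .] counts as a complete item here).

Augment with X' → X and build the canonical LR(0) collection (I0 = CLOSURE({[X' → . X]}), then GOTO on every symbol after a dot until no new states appear). It has 12 states:
  I0: { [X → . - A y], [X → . num y], [X → .], [X' → . X] }  — shift, reduce
  I1: { [A → . A num], [A → . num A X], [A → .], [X → - . A y] }  — shift, reduce
  I2: { [X' → X .] }  — accept
  I3: { [X → num . y] }  — shift
  I4: { [X → num y .] }  — reduce
  I5: { [A → A . num], [X → - A . y] }  — shift
  I6: { [A → . A num], [A → . num A X], [A → .], [A → num . A X] }  — shift, reduce
  I7: { [A → A . num], [A → num A . X], [X → . - A y], [X → . num y], [X → .] }  — shift, reduce
  I8: { [A → num A X .] }  — reduce
  I9: { [A → A num .], [X → num . y] }  — shift, reduce
  I10: { [A → A num .] }  — reduce
  I11: { [X → - A y .] }  — reduce

Conflict in state I0:
  Shift-reduce conflict between [X → .] and [X → . - A y]
So the grammar is NOT LR(0).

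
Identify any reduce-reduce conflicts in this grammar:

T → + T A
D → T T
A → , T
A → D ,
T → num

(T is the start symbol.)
No reduce-reduce conflicts

A reduce-reduce conflict occurs when an LR(0) state has two complete items [A → α .] and [B → β .] — both call for a reduction, and with no lookahead the parser cannot choose between them.

Augment with T' → T and build the canonical LR(0) collection (I0 = CLOSURE({[T' → . T]}), then GOTO on every symbol after a dot until no new states appear). It has 12 states:
  I0: { [T → . + T A], [T → . num], [T' → . T] }  — shift
  I1: { [T → + . T A], [T → . + T A], [T → . num] }  — shift
  I2: { [T' → T .] }  — accept
  I3: { [T → num .] }  — reduce
  I4: { [A → . , T], [A → . D ,], [D → . T T], [T → + T . A], [T → . + T A], [T → . num] }  — shift
  I5: { [A → , . T], [T → . + T A], [T → . num] }  — shift
  I6: { [T → + T A .] }  — reduce
  I7: { [A → D . ,] }  — shift
  I8: { [D → T . T], [T → . + T A], [T → . num] }  — shift
  I9: { [D → T T .] }  — reduce
  I10: { [A → D , .] }  — reduce
  I11: { [A → , T .] }  — reduce

No state contains more than one complete item.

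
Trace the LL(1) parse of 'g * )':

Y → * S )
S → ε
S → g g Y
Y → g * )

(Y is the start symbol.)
LL(1) parsing maintains a stack (initially the start symbol over $) and the input. At each step: if the stack top is a terminal, match it against the current input token; if it is a non-terminal N, replace it with the RHS of M[N, lookahead] (the unique production whose predict set contains the lookahead).

Stack is shown with the top on the left.

Stack    Input    Action
------------------------
Y $      g * ) $  output Y → g * )
g * ) $  g * ) $  match 'g'
* ) $    * ) $    match '*'
) $      ) $      match ')'
$        $        accept

The string is accepted.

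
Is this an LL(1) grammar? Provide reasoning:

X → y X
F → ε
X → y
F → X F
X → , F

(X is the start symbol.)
Relevant sets:
  FIRST(X) = { ',', 'y' }
  FOLLOW(F) = { $, ',', 'y' }

For X:
  PREDICT(X → y X) = { 'y' }
  PREDICT(X → y) = { 'y' }
  PREDICT(X → ',' F) = { ',' }
For F:
  PREDICT(F → ε) = { $, ',', 'y' }
  PREDICT(F → X F) = { ',', 'y' }

Conflict found: Predict set conflict for X: { 'y' }
The grammar is NOT LL(1).

Answer: No. Predict set conflict for X: { 'y' }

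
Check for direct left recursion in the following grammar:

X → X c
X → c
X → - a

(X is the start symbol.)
Direct left recursion occurs when N → N α for some non-terminal N (the right-hand side begins with the left-hand side itself).

X → X c: LEFT RECURSIVE (starts with X)
X → c: starts with c
X → - a: starts with '-'

The grammar has direct left recursion on: X.

Answer: Yes, X is left-recursive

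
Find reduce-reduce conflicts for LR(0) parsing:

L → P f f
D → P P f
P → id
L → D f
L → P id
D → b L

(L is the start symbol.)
Augment with L' → L and build the canonical LR(0) collection (I0 = CLOSURE({[L' → . L]}), then GOTO on every symbol after a dot until no new states appear). It has 13 states:
  I0: { [D → . P P f], [D → . b L], [L → . D f], [L → . P f f], [L → . P id], [L' → . L], [P → . id] }  — shift
  I1: { [L → D . f] }  — shift
  I2: { [L' → L .] }  — accept
  I3: { [D → P . P f], [L → P . f f], [L → P . id], [P → . id] }  — shift
  I4: { [D → . P P f], [D → . b L], [D → b . L], [L → . D f], [L → . P f f], [L → . P id], [P → . id] }  — shift
  I5: { [P → id .] }  — reduce
  I6: { [D → b L .] }  — reduce
  I7: { [D → P P . f] }  — shift
  I8: { [L → P f . f] }  — shift
  I9: { [L → P id .], [P → id .] }  — 2 reduces
  I10: { [L → P f f .] }  — reduce
  I11: { [D → P P f .] }  — reduce
  I12: { [L → D f .] }  — reduce

I9 contains complete items [L → P id .], [P → id .] — reduce-reduce conflict.

Answer: Yes — I9: [L → P id .] vs [P → id .]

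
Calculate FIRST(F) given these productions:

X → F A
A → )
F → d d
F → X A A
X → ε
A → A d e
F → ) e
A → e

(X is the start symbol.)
{ ')', 'd', 'e' }

To compute FIRST(F), examine every production with F on the left-hand side, reading each right-hand side left to right until a non-nullable symbol is reached.

FIRST sets of the other non-terminals involved (by the same procedure, iterated to a fixed point):
  FIRST(X) = { ')', 'd', 'e', ε }
  FIRST(A) = { ')', 'e' }

From F → d d:
  - d is a terminal: add 'd' and stop
From F → X A A:
  - X is a non-terminal: add FIRST(X) \ {ε} = { ')', 'd', 'e' }
    X is nullable, so continue to the next symbol
  - A is a non-terminal: add FIRST(A) \ {ε} = { ')', 'e' }
    A is not nullable, so stop
From F → ) e:
  - ')' is a terminal: add ')' and stop

Collecting: FIRST(F) = { ')', 'd', 'e' }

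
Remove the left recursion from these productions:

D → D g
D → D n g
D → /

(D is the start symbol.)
D is directly left-recursive. The standard transformation for
  A → A α₁ | ... | A α_m | β₁ | ... | β_n
is
  A  → β₁ A' | ... | β_n A'
  A' → α₁ A' | ... | α_m A' | ε

D → / becomes D → / D'
D → D g becomes D' → g D'
D → D n g becomes D' → n g D'
Add D' → ε

Resulting grammar:
D → / D'
D' → g D'
D' → n g D'
D' → ε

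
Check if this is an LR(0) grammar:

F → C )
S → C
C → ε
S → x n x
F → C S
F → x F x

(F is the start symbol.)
No. Shift-reduce conflict between [C → .] and [F → . x F x]

A grammar is LR(0) if no state in the canonical LR(0) collection has:
  - both a shift item (dot before a terminal) and a complete item (shift-reduce conflict), or
  - two or more complete items (reduce-reduce conflict; the accept item [F' → F .] counts as a complete item here).

Augment with F' → F and build the canonical LR(0) collection (I0 = CLOSURE({[F' → . F]}), then GOTO on every symbol after a dot until no new states appear). It has 12 states:
  I0: { [C → .], [F → . C )], [F → . C S], [F → . x F x], [F' → . F] }  — shift, reduce
  I1: { [C → .], [F → C . )], [F → C . S], [S → . C], [S → . x n x] }  — shift, reduce
  I2: { [F' → F .] }  — accept
  I3: { [C → .], [F → . C )], [F → . C S], [F → . x F x], [F → x . F x] }  — shift, reduce
  I4: { [F → x F . x] }  — shift
  I5: { [F → x F x .] }  — reduce
  I6: { [F → C ) .] }  — reduce
  I7: { [S → C .] }  — reduce
  I8: { [F → C S .] }  — reduce
  I9: { [S → x . n x] }  — shift
  I10: { [S → x n . x] }  — shift
  I11: { [S → x n x .] }  — reduce

Conflict in state I0:
  Shift-reduce conflict between [C → .] and [F → . x F x]
So the grammar is NOT LR(0).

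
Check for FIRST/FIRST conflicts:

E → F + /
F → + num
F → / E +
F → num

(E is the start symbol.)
Productions for F:
  F → + num: FIRST = { '+' }
  F → / E +: FIRST = { '/' }
  F → num: FIRST = { 'num' }
E has only one production, so no FIRST/FIRST conflict is possible there.

All alternatives of each non-terminal have pairwise disjoint FIRST sets.

Answer: No FIRST/FIRST conflicts.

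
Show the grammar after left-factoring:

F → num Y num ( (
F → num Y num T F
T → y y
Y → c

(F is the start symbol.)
Left-factoring transforms A → αβ₁ | αβ₂ into A → αA' and A' → β₁ | β₂
(α is the longest common prefix among the alternatives). Repeat until
no nonterminal has two alternatives with a common prefix.

Round 1: F has alternatives sharing prefix 'num Y num'. Introduce F': F → num Y num F'
  Add: F' → ( (
  Add: F' → T F

No remaining common prefixes — done.

Resulting grammar:
F → num Y num F'
F' → ( (
F' → T F
T → y y
Y → c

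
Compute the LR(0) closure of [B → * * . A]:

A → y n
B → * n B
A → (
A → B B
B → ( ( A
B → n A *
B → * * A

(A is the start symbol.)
{ [A → . (], [A → . B B], [A → . y n], [B → * * . A], [B → . ( ( A], [B → . * * A], [B → . * n B], [B → . n A *] }

To compute CLOSURE, for each item [A → α.Bβ] where B is a non-terminal, add [B → .γ] for all productions B → γ; repeat for the newly added items until nothing changes.

Start with: [B → * * . A]
  [B → * * . A] has the dot before A: add [A → . y n], [A → . (], [A → . B B]
  [A → . B B] has the dot before B: add [B → . * n B], [B → . ( ( A], [B → . n A *], [B → . * * A]
No further items can be added.

CLOSURE = { [A → . (], [A → . B B], [A → . y n], [B → * * . A], [B → . ( ( A], [B → . * * A], [B → . * n B], [B → . n A *] }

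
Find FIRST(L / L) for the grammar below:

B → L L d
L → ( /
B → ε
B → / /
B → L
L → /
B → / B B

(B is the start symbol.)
{ '(', '/' }

FIRST sets of the non-terminals involved (from the grammar, by fixed-point iteration):
  FIRST(L) = { '(', '/' }

To compute FIRST(L / L), process the symbols left to right:
Symbol L is a non-terminal. Add FIRST(L) \ {ε} = { '(', '/' }
L is not nullable (ε ∉ FIRST(L)), so stop here.
FIRST(L / L) = { '(', '/' }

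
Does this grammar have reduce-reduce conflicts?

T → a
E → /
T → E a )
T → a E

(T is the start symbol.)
No reduce-reduce conflicts

Augment with T' → T and build the canonical LR(0) collection (I0 = CLOSURE({[T' → . T]}), then GOTO on every symbol after a dot until no new states appear). It has 8 states:
  I0: { [E → . /], [T → . E a )], [T → . a E], [T → . a], [T' → . T] }  — shift
  I1: { [E → / .] }  — reduce
  I2: { [T → E . a )] }  — shift
  I3: { [T' → T .] }  — accept
  I4: { [E → . /], [T → a . E], [T → a .] }  — shift, reduce
  I5: { [T → a E .] }  — reduce
  I6: { [T → E a . )] }  — shift
  I7: { [T → E a ) .] }  — reduce

No state contains more than one complete item.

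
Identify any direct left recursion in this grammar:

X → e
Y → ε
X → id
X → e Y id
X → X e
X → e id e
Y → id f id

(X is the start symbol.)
Yes, X is left-recursive

X → e: starts with e
Y → ε: starts with ε
X → id: starts with id
X → e Y id: starts with e
X → X e: LEFT RECURSIVE (starts with X)
X → e id e: starts with e
Y → id f id: starts with id

The grammar has direct left recursion on: X.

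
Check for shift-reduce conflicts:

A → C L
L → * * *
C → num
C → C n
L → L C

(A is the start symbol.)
Yes — I5: [A → C L .] vs [C → . num]; I7: [L → L C .] vs [C → C . n]

A shift-reduce conflict occurs when an LR(0) state has both:
  - a complete (reduce) item [A → α .] (dot at the end), and
  - a shift item [B → β . c γ] (dot before a terminal).

Augment with A' → A and build the canonical LR(0) collection (I0 = CLOSURE({[A' → . A]}), then GOTO on every symbol after a dot until no new states appear). It has 10 states:
  I0: { [A → . C L], [A' → . A], [C → . C n], [C → . num] }  — shift
  I1: { [A' → A .] }  — accept
  I2: { [A → C . L], [C → C . n], [L → . * * *], [L → . L C] }  — shift
  I3: { [C → num .] }  — reduce
  I4: { [L → * . * *] }  — shift
  I5: { [A → C L .], [C → . C n], [C → . num], [L → L . C] }  — shift, reduce
  I6: { [C → C n .] }  — reduce
  I7: { [C → C . n], [L → L C .] }  — shift, reduce
  I8: { [L → * * . *] }  — shift
  I9: { [L → * * * .] }  — reduce

I5 contains reduce item [A → C L .] and shift item [C → . num] — shift-reduce conflict.
I7 contains reduce item [L → L C .] and shift item [C → C . n] — shift-reduce conflict.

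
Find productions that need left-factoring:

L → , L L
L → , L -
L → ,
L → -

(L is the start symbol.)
Yes, L has productions with common prefix ','

Left-factoring is needed when two productions for the same non-terminal
share a common prefix on the right-hand side.

Productions for L:
  L → , L L
  L → , L -
  L → ,
  L → -

Found common prefix ',' in productions for L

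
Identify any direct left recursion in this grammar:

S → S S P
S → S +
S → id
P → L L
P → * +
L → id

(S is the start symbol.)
Direct left recursion occurs when N → N α for some non-terminal N (the right-hand side begins with the left-hand side itself).

S → S S P: LEFT RECURSIVE (starts with S)
S → S +: LEFT RECURSIVE (starts with S)
S → id: starts with id
P → L L: starts with L
P → * +: starts with '*'
L → id: starts with id

The grammar has direct left recursion on: S.

Answer: Yes, S is left-recursive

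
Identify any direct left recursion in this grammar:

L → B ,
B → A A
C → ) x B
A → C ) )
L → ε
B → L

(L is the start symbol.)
L → B ,: starts with B
B → A A: starts with A
C → ) x B: starts with ')'
A → C ) ): starts with C
L → ε: starts with ε
B → L: starts with L

No direct left recursion found.

Answer: No direct left recursion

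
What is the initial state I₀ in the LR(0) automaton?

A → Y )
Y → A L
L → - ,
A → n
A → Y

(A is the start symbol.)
First, augment the grammar with A' → A
I₀ = CLOSURE({ [A' → . A] }):
  [A' → . A] has the dot before A: add [A → . Y )], [A → . n], [A → . Y]
  [A → . Y )] has the dot before Y: add [Y → . A L]
No further items can be added.

I₀ = { [A → . Y )], [A → . Y], [A → . n], [A' → . A], [Y → . A L] }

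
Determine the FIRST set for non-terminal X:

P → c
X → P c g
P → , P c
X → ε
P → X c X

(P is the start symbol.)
FIRST sets of the other non-terminals involved (by the same procedure, iterated to a fixed point):
  FIRST(P) = { ',', 'c' }

From X → P c g:
  - P is a non-terminal: add FIRST(P) \ {ε} = { ',', 'c' }
    P is not nullable, so stop
From X → ε:
  - ε-production, so ε ∈ FIRST(X)

Collecting: FIRST(X) = { ',', 'c', ε }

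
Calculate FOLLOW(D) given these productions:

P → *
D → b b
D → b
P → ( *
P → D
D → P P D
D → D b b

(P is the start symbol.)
{ $, '(', '*', 'b' }

To compute FOLLOW(D), find every occurrence of D on a right-hand side N → α D β: add FIRST(β) \ {ε}, and if β is empty or nullable also add FOLLOW(N). Iterate to a fixed point.

In P → D: D is at the end, add FOLLOW(P)
In D → P P D: D is at the end; this adds FOLLOW(D) to itself — nothing new
In D → D b b: D is followed by b b, add FIRST(b b) \ {ε} = { 'b' }

The FOLLOW sets referred to above (computed the same way, to a fixed point):
  FOLLOW(P) = { $, '(', '*', 'b' }

Taking the union: FOLLOW(D) = { $, '(', '*', 'b' }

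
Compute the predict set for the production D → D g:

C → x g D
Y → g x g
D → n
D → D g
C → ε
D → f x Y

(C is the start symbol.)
{ 'f', 'n' }

PREDICT(D → D g) = (FIRST(RHS) \ {ε}) ∪ (FOLLOW(D) if ε ∈ FIRST(RHS), i.e. RHS ⇒* ε)
FIRST(D) = { 'f', 'n' }
FIRST(D g) = { 'f', 'n' }
ε ∉ FIRST(D g), so FOLLOW(D) is not added.
PREDICT(D → D g) = { 'f', 'n' }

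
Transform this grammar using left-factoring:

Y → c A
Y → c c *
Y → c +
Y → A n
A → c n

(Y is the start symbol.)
Y → c Y'
Y' → A
Y' → c *
Y' → +
Y → A n
A → c n

Left-factoring transforms A → αβ₁ | αβ₂ into A → αA' and A' → β₁ | β₂
(α is the longest common prefix among the alternatives). Repeat until
no nonterminal has two alternatives with a common prefix.

Round 1: Y has alternatives sharing prefix 'c'. Introduce Y': Y → c Y'
  Add: Y' → A
  Add: Y' → c *
  Add: Y' → +

No remaining common prefixes — done.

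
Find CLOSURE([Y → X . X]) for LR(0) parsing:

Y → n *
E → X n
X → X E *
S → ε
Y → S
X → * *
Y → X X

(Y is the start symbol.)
{ [X → . * *], [X → . X E *], [Y → X . X] }

To compute CLOSURE, for each item [A → α.Bβ] where B is a non-terminal, add [B → .γ] for all productions B → γ; repeat for the newly added items until nothing changes.

Start with: [Y → X . X]
  [Y → X . X] has the dot before X: add [X → . X E *], [X → . * *]
No further items can be added.

CLOSURE = { [X → . * *], [X → . X E *], [Y → X . X] }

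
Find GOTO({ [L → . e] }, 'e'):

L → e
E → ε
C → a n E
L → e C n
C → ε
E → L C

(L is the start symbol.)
{ [L → e .] }

GOTO(I, 'e') = CLOSURE({ [A → αX.β] : [A → α.Xβ] ∈ I, X = 'e' })

Items with dot before 'e', with the dot advanced:
  [L → . e] → [L → e .]
Closure adds nothing (no advanced item has the dot before a non-terminal).

GOTO = { [L → e .] }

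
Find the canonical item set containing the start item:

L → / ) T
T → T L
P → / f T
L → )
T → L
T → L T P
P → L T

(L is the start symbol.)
First, augment the grammar with L' → L
I₀ = CLOSURE({ [L' → . L] }):
  [L' → . L] has the dot before L: add [L → . / ) T], [L → . )]
No further items can be added.

I₀ = { [L → . )], [L → . / ) T], [L' → . L] }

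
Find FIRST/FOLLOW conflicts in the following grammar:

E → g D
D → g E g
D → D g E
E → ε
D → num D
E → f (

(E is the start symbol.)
Nullable non-terminals: E.

E: nullable alternative(s) E → ε; FOLLOW(E) = { $, 'g' }
  E → g D: FIRST \ {ε} = { 'g' } — overlaps FOLLOW(E) on { 'g' }: CONFLICT
  E → ε: FIRST \ {ε} = { } — this is the only nullable alternative, skip
  E → f (: FIRST \ {ε} = { 'f' } — disjoint from FOLLOW(E)

D has no nullable alternative, so no FIRST/FOLLOW check is needed there.

So the grammar has 1 FIRST/FOLLOW conflict (marked CONFLICT above).

Answer: Yes. E → g D with FOLLOW(E) on { 'g' }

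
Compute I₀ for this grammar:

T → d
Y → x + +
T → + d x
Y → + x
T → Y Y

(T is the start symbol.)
First, augment the grammar with T' → T
I₀ = CLOSURE({ [T' → . T] }):
  [T' → . T] has the dot before T: add [T → . d], [T → . + d x], [T → . Y Y]
  [T → . Y Y] has the dot before Y: add [Y → . x + +], [Y → . + x]
No further items can be added.

I₀ = { [T → . + d x], [T → . Y Y], [T → . d], [T' → . T], [Y → . + x], [Y → . x + +] }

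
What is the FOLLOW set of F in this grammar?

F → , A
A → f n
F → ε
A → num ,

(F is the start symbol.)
To compute FOLLOW(F), find every occurrence of F on a right-hand side N → α F β: add FIRST(β) \ {ε}, and if β is empty or nullable also add FOLLOW(N). Iterate to a fixed point.

F is the start symbol, so $ ∈ FOLLOW(F).
F does not occur on any right-hand side.

Taking the union: FOLLOW(F) = { $ }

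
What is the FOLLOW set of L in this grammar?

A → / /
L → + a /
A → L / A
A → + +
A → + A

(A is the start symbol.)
{ '/' }

In A → L / A: L is followed by '/' A, add FIRST('/' A) \ {ε} = { '/' }

Taking the union: FOLLOW(L) = { '/' }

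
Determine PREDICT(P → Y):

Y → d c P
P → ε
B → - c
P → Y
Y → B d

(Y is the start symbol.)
PREDICT(P → Y) = (FIRST(RHS) \ {ε}) ∪ (FOLLOW(P) if ε ∈ FIRST(RHS), i.e. RHS ⇒* ε)
FIRST(Y) = { '-', 'd' }
FIRST(Y) = { '-', 'd' }
ε ∉ FIRST(Y), so FOLLOW(P) is not added.
PREDICT(P → Y) = { '-', 'd' }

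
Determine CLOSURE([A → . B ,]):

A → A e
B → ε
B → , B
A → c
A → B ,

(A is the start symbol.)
{ [A → . B ,], [B → . , B], [B → .] }

Start with: [A → . B ,]
  [A → . B ,] has the dot before B: add [B → .], [B → . , B]
No further items can be added.

CLOSURE = { [A → . B ,], [B → . , B], [B → .] }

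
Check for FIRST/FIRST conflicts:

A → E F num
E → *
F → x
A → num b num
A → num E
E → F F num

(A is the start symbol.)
Yes. A → num b num / A → num E on { 'num' }

FIRST sets of the non-terminals at (or reachable through a nullable prefix from) the front of some alternative:
  FIRST(E) = { '*', 'x' }
  FIRST(F) = { 'x' }

Productions for A:
  A → E F num: FIRST = { '*', 'x' }
  A → num b num: FIRST = { 'num' }
  A → num E: FIRST = { 'num' }
Productions for E:
  E → *: FIRST = { '*' }
  E → F F num: FIRST = { 'x' }
F has only one production, so no FIRST/FIRST conflict is possible there.

Conflict for A: A → num b num and A → num E
  Overlap: { 'num' }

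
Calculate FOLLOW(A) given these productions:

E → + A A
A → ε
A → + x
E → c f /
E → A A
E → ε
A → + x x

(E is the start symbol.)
To compute FOLLOW(A), find every occurrence of A on a right-hand side N → α A β: add FIRST(β) \ {ε}, and if β is empty or nullable also add FOLLOW(N). Iterate to a fixed point.

In E → + A A: A is followed by A, add FIRST(A) \ {ε} = { '+' }
  A is nullable, so also add FOLLOW(E)
In E → + A A: A is at the end, add FOLLOW(E)
In E → A A: A is followed by A, add FIRST(A) \ {ε} = { '+' }
  A is nullable, so also add FOLLOW(E)
In E → A A: A is at the end, add FOLLOW(E)

The FOLLOW sets referred to above (computed the same way, to a fixed point):
  FOLLOW(E) = { $ }

Taking the union: FOLLOW(A) = { $, '+' }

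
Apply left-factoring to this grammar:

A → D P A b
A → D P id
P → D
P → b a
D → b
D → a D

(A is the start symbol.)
A → D P A'
A' → A b
A' → id
P → D
P → b a
D → b
D → a D

Left-factoring transforms A → αβ₁ | αβ₂ into A → αA' and A' → β₁ | β₂
(α is the longest common prefix among the alternatives). Repeat until
no nonterminal has two alternatives with a common prefix.

Round 1: A has alternatives sharing prefix 'D P'. Introduce A': A → D P A'
  Add: A' → A b
  Add: A' → id

No remaining common prefixes — done.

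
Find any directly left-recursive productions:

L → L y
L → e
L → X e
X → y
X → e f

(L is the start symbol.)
L → L y: LEFT RECURSIVE (starts with L)
L → e: starts with e
L → X e: starts with X
X → y: starts with y
X → e f: starts with e

The grammar has direct left recursion on: L.

Answer: Yes, L is left-recursive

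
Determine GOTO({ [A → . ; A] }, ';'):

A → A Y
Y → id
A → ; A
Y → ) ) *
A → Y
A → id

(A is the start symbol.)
{ [A → . ; A], [A → . A Y], [A → . Y], [A → . id], [A → ; . A], [Y → . ) ) *], [Y → . id] }

GOTO(I, ';') = CLOSURE({ [A → αX.β] : [A → α.Xβ] ∈ I, X = ';' })

Items with dot before ';', with the dot advanced:
  [A → . ; A] → [A → ; . A]
Closure of the advanced items:
  [A → ; . A] has the dot before A: add [A → . A Y], [A → . ; A], [A → . Y], [A → . id]
  [A → . Y] has the dot before Y: add [Y → . id], [Y → . ) ) *]

GOTO = { [A → . ; A], [A → . A Y], [A → . Y], [A → . id], [A → ; . A], [Y → . ) ) *], [Y → . id] }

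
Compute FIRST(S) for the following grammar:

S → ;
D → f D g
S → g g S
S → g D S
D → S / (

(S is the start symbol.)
{ ';', 'g' }

To compute FIRST(S), examine every production with S on the left-hand side, reading each right-hand side left to right until a non-nullable symbol is reached.

From S → ;:
  - ';' is a terminal: add ';' and stop
From S → g g S:
  - g is a terminal: add 'g' and stop
From S → g D S:
  - g is a terminal: add 'g' and stop

Collecting: FIRST(S) = { ';', 'g' }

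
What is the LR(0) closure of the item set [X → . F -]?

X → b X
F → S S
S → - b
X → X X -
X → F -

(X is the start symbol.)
To compute CLOSURE, for each item [A → α.Bβ] where B is a non-terminal, add [B → .γ] for all productions B → γ; repeat for the newly added items until nothing changes.

Start with: [X → . F -]
  [X → . F -] has the dot before F: add [F → . S S]
  [F → . S S] has the dot before S: add [S → . - b]
No further items can be added.

CLOSURE = { [F → . S S], [S → . - b], [X → . F -] }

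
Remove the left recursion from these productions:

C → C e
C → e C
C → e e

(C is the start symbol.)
C → e C C'
C → e e C'
C' → e C'
C' → ε

C is directly left-recursive. The standard transformation for
  A → A α₁ | ... | A α_m | β₁ | ... | β_n
is
  A  → β₁ A' | ... | β_n A'
  A' → α₁ A' | ... | α_m A' | ε

C → e C becomes C → e C C'
C → e e becomes C → e e C'
C → C e becomes C' → e C'
Add C' → ε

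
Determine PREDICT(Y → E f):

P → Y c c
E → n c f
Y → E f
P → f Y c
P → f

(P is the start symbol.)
{ 'n' }

PREDICT(Y → E f) = (FIRST(RHS) \ {ε}) ∪ (FOLLOW(Y) if ε ∈ FIRST(RHS), i.e. RHS ⇒* ε)
FIRST(E) = { 'n' }
FIRST(E f) = { 'n' }
ε ∉ FIRST(E f), so FOLLOW(Y) is not added.
PREDICT(Y → E f) = { 'n' }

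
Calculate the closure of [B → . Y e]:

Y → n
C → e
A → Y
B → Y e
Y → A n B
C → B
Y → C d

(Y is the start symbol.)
{ [A → . Y], [B → . Y e], [C → . B], [C → . e], [Y → . A n B], [Y → . C d], [Y → . n] }

To compute CLOSURE, for each item [A → α.Bβ] where B is a non-terminal, add [B → .γ] for all productions B → γ; repeat for the newly added items until nothing changes.

Start with: [B → . Y e]
  [B → . Y e] has the dot before Y: add [Y → . n], [Y → . A n B], [Y → . C d]
  [Y → . A n B] has the dot before A: add [A → . Y]
  [Y → . C d] has the dot before C: add [C → . e], [C → . B]
  [C → . B] has the dot before B: all B-items already present
No further items can be added.

CLOSURE = { [A → . Y], [B → . Y e], [C → . B], [C → . e], [Y → . A n B], [Y → . C d], [Y → . n] }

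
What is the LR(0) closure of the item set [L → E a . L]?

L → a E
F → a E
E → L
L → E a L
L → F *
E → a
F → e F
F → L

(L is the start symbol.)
To compute CLOSURE, for each item [A → α.Bβ] where B is a non-terminal, add [B → .γ] for all productions B → γ; repeat for the newly added items until nothing changes.

Start with: [L → E a . L]
  [L → E a . L] has the dot before L: add [L → . a E], [L → . E a L], [L → . F *]
  [L → . E a L] has the dot before E: add [E → . L], [E → . a]
  [L → . F *] has the dot before F: add [F → . a E], [F → . e F], [F → . L]
No further items can be added.

CLOSURE = { [E → . L], [E → . a], [F → . L], [F → . a E], [F → . e F], [L → . E a L], [L → . F *], [L → . a E], [L → E a . L] }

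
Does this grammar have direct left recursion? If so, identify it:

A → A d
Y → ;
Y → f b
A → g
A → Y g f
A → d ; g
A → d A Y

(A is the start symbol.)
Direct left recursion occurs when N → N α for some non-terminal N (the right-hand side begins with the left-hand side itself).

A → A d: LEFT RECURSIVE (starts with A)
Y → ;: starts with ';'
Y → f b: starts with f
A → g: starts with g
A → Y g f: starts with Y
A → d ; g: starts with d
A → d A Y: starts with d

The grammar has direct left recursion on: A.

Answer: Yes, A is left-recursive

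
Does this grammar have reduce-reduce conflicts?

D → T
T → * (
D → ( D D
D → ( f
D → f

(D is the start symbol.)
A reduce-reduce conflict occurs when an LR(0) state has two complete items [A → α .] and [B → β .] — both call for a reduction, and with no lookahead the parser cannot choose between them.

Augment with D' → D and build the canonical LR(0) collection (I0 = CLOSURE({[D' → . D]}), then GOTO on every symbol after a dot until no new states appear). It has 10 states:
  I0: { [D → . ( D D], [D → . ( f], [D → . T], [D → . f], [D' → . D], [T → . * (] }  — shift
  I1: { [D → ( . D D], [D → ( . f], [D → . ( D D], [D → . ( f], [D → . T], [D → . f], [T → . * (] }  — shift
  I2: { [T → * . (] }  — shift
  I3: { [D' → D .] }  — accept
  I4: { [D → T .] }  — reduce
  I5: { [D → f .] }  — reduce
  I6: { [T → * ( .] }  — reduce
  I7: { [D → ( D . D], [D → . ( D D], [D → . ( f], [D → . T], [D → . f], [T → . * (] }  — shift
  I8: { [D → ( f .], [D → f .] }  — 2 reduces
  I9: { [D → ( D D .] }  — reduce

I8 contains complete items [D → ( f .], [D → f .] — reduce-reduce conflict.

Answer: Yes — I8: [D → ( f .] vs [D → f .]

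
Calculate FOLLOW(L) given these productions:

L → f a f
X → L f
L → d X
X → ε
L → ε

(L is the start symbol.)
To compute FOLLOW(L), find every occurrence of L on a right-hand side N → α L β: add FIRST(β) \ {ε}, and if β is empty or nullable also add FOLLOW(N). Iterate to a fixed point.

L is the start symbol, so $ ∈ FOLLOW(L).
In X → L f: L is followed by f, add FIRST(f) \ {ε} = { 'f' }

Taking the union: FOLLOW(L) = { $, 'f' }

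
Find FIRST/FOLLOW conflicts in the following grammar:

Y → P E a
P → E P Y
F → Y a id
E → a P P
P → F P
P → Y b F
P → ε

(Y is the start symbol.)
A FIRST/FOLLOW conflict occurs when a non-terminal N has a nullable alternative N → β (β ⇒* ε) and another alternative N → α with FIRST(α) ∩ FOLLOW(N) ≠ ∅: on such a lookahead the parser cannot decide between expanding α and letting N vanish via β.

Nullable non-terminals: P.
FIRST sets used below: FIRST(E) = { 'a' }, FIRST(F) = { 'a' }, FIRST(Y) = { 'a' }

P: nullable alternative(s) P → ε; FOLLOW(P) = { 'a' }
  P → E P Y: FIRST \ {ε} = { 'a' } — overlaps FOLLOW(P) on { 'a' }: CONFLICT
  P → F P: FIRST \ {ε} = { 'a' } — overlaps FOLLOW(P) on { 'a' }: CONFLICT
  P → Y b F: FIRST \ {ε} = { 'a' } — overlaps FOLLOW(P) on { 'a' }: CONFLICT
  P → ε: FIRST \ {ε} = { } — this is the only nullable alternative, skip

E, F, Y have no nullable alternative, so no FIRST/FOLLOW check is needed there.

So the grammar has 3 FIRST/FOLLOW conflicts (marked CONFLICT above).

Answer: Yes. P → E P Y with FOLLOW(P) on { 'a' }; P → F P with FOLLOW(P) on { 'a' }; P → Y b F with FOLLOW(P) on { 'a' }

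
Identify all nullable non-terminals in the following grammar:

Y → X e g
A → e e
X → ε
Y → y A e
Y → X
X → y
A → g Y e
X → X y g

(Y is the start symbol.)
A non-terminal is nullable if it can derive ε (the empty string): either it has an ε-production, or it has a production whose right-hand side consists entirely of nullable non-terminals.

ε-productions: X → ε
So X is immediately nullable.
Y → X: every symbol on the right is nullable, so Y is nullable too.
No further non-terminal can be added: every production for the remaining non-terminals contains a terminal or a non-nullable non-terminal.
Nullable = { 'X', 'Y' }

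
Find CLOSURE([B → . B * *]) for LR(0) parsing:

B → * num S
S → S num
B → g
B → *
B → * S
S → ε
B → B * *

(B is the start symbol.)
{ [B → . * S], [B → . * num S], [B → . *], [B → . B * *], [B → . g] }

Start with: [B → . B * *]
  [B → . B * *] has the dot before B: add [B → . * num S], [B → . g], [B → . *], [B → . * S]
No further items can be added.

CLOSURE = { [B → . * S], [B → . * num S], [B → . *], [B → . B * *], [B → . g] }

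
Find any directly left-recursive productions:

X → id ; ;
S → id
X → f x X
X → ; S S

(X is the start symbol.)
No direct left recursion

X → id ; ;: starts with id
S → id: starts with id
X → f x X: starts with f
X → ; S S: starts with ';'

No direct left recursion found.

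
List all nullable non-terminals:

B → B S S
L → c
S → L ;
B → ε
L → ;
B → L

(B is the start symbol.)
{ 'B' }

ε-productions: B → ε
So B is immediately nullable.
No further non-terminal can be added: every production for the remaining non-terminals contains a terminal or a non-nullable non-terminal.
Nullable = { 'B' }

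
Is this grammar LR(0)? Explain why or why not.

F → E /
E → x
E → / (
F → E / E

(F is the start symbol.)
No. Shift-reduce conflict between [F → E / .] and [E → . / (]

A grammar is LR(0) if no state in the canonical LR(0) collection has:
  - both a shift item (dot before a terminal) and a complete item (shift-reduce conflict), or
  - two or more complete items (reduce-reduce conflict; the accept item [F' → F .] counts as a complete item here).

Augment with F' → F and build the canonical LR(0) collection (I0 = CLOSURE({[F' → . F]}), then GOTO on every symbol after a dot until no new states appear). It has 8 states:
  I0: { [E → . / (], [E → . x], [F → . E / E], [F → . E /], [F' → . F] }  — shift
  I1: { [E → / . (] }  — shift
  I2: { [F → E . / E], [F → E . /] }  — shift
  I3: { [F' → F .] }  — accept
  I4: { [E → x .] }  — reduce
  I5: { [E → . / (], [E → . x], [F → E / . E], [F → E / .] }  — shift, reduce
  I6: { [F → E / E .] }  — reduce
  I7: { [E → / ( .] }  — reduce

Conflict in state I5:
  Shift-reduce conflict between [F → E / .] and [E → . / (]
So the grammar is NOT LR(0).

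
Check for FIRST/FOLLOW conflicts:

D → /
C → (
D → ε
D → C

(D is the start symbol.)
A FIRST/FOLLOW conflict occurs when a non-terminal N has a nullable alternative N → β (β ⇒* ε) and another alternative N → α with FIRST(α) ∩ FOLLOW(N) ≠ ∅: on such a lookahead the parser cannot decide between expanding α and letting N vanish via β.

Nullable non-terminals: D.
FIRST sets used below: FIRST(C) = { '(' }

D: nullable alternative(s) D → ε; FOLLOW(D) = { $ }
  D → /: FIRST \ {ε} = { '/' } — disjoint from FOLLOW(D)
  D → ε: FIRST \ {ε} = { } — this is the only nullable alternative, skip
  D → C: FIRST \ {ε} = { '(' } — disjoint from FOLLOW(D)

C has no nullable alternative, so no FIRST/FOLLOW check is needed there.

No FIRST/FOLLOW conflicts found.

Answer: No FIRST/FOLLOW conflicts.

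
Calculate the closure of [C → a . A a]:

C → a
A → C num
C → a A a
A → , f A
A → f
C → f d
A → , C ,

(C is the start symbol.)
Start with: [C → a . A a]
  [C → a . A a] has the dot before A: add [A → . C num], [A → . , f A], [A → . f], [A → . , C ,]
  [A → . C num] has the dot before C: add [C → . a], [C → . a A a], [C → . f d]
No further items can be added.

CLOSURE = { [A → . , C ,], [A → . , f A], [A → . C num], [A → . f], [C → . a A a], [C → . a], [C → . f d], [C → a . A a] }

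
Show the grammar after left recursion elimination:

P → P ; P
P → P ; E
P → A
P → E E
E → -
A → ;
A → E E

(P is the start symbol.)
P is directly left-recursive. The standard transformation for
  A → A α₁ | ... | A α_m | β₁ | ... | β_n
is
  A  → β₁ A' | ... | β_n A'
  A' → α₁ A' | ... | α_m A' | ε

P → A becomes P → A P'
P → E E becomes P → E E P'
P → P ; P becomes P' → ; P P'
P → P ; E becomes P' → ; E P'
Add P' → ε

Productions for other non-terminals are unchanged:
  E → -
  A → ;
  A → E E

Resulting grammar:
P → A P'
P → E E P'
P' → ; P P'
P' → ; E P'
P' → ε
E → -
A → ;
A → E E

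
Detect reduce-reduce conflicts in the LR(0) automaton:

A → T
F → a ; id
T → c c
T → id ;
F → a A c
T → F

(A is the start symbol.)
No reduce-reduce conflicts

A reduce-reduce conflict occurs when an LR(0) state has two complete items [A → α .] and [B → β .] — both call for a reduction, and with no lookahead the parser cannot choose between them.

Augment with A' → A and build the canonical LR(0) collection (I0 = CLOSURE({[A' → . A]}), then GOTO on every symbol after a dot until no new states appear). It has 13 states:
  I0: { [A → . T], [A' → . A], [F → . a ; id], [F → . a A c], [T → . F], [T → . c c], [T → . id ;] }  — shift
  I1: { [A' → A .] }  — accept
  I2: { [T → F .] }  — reduce
  I3: { [A → T .] }  — reduce
  I4: { [A → . T], [F → . a ; id], [F → . a A c], [F → a . ; id], [F → a . A c], [T → . F], [T → . c c], [T → . id ;] }  — shift
  I5: { [T → c . c] }  — shift
  I6: { [T → id . ;] }  — shift
  I7: { [T → id ; .] }  — reduce
  I8: { [T → c c .] }  — reduce
  I9: { [F → a ; . id] }  — shift
  I10: { [F → a A . c] }  — shift
  I11: { [F → a A c .] }  — reduce
  I12: { [F → a ; id .] }  — reduce

No state contains more than one complete item.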